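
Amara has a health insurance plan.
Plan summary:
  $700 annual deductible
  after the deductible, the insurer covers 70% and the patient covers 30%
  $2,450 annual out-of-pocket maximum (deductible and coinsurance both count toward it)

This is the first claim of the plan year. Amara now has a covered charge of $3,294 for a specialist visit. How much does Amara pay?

Deductible not yet touched, so the first $700 of the bill goes to the deductible.
The remaining $2,594 (= $3,294 − $700) moves to coinsurance.
Patient's 30% share of $2,594 is $778.20.
Patient responsibility before any cap: $700 + $778.20 = $1,478.20.
Total out-of-pocket so far would be $0 + $1,478.20 = $1,478.20, below the $2,450 cap — no reduction.

$1,478.20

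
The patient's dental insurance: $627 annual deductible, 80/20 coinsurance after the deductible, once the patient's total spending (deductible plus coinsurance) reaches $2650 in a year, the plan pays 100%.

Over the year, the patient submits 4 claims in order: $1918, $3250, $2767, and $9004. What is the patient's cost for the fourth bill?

$561.40

Bill 1, $1918: $627 finishes the deductible; $1291 goes to coinsurance; 20% of $1291 = $258.20. Patient pays $885.20; OOP now $885.20.
Bill 2, $3250: 20% coinsurance on $3250 = $650. Patient owes $650 (running OOP $1535.20).
Bill 3, $2767: 20% coinsurance on $2767 = $553.40. Patient owes $553.40 (running OOP $2088.60).
Bill 4, $9004: deductible met; 20% of $9004 = $1800.80. That would push OOP to $3889.40, over the $2650 cap, so patient pays $2650 − $2088.60 = $561.40.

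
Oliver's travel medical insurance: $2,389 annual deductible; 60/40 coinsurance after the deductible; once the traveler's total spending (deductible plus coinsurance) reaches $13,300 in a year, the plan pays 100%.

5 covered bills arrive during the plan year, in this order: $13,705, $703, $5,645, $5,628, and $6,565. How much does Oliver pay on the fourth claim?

Claim 1 ($13,705): $2,389 to deductible, leaving $11,316; 40% of $11,316 = $4,526.40. Traveler owes $6,915.40 (running OOP $6,915.40).
Claim 2 ($703): deductible already satisfied, so traveler's share is 40% × $703 = $281.20. Traveler owes $281.20 (running OOP $7,196.60).
Claim 3 ($5,645): deductible met; 40% of $5,645 = $2,258. Traveler pays $2,258; OOP now $9,454.60.
Claim 4 ($5,628): deductible met; 40% of $5,628 = $2,251.20. Traveler owes $2,251.20 (running OOP $11,705.80).

$2,251.20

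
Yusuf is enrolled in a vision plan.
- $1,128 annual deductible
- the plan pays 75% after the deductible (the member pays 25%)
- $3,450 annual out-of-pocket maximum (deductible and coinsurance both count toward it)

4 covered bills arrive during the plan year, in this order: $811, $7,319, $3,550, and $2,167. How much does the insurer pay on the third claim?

$2,978.50

#1 ($811): fully absorbed by the deductible. Member pays $811; OOP now $811. Plan pays $811 − $811 = $0.
#2 ($7,319): $317 to deductible, leaving $7,002; 25% of $7,002 = $1,750.50. Member pays $2,067.50; OOP now $2,878.50. Insurer: $7,319 − $2,067.50 = $5,251.50.
#3 ($3,550): deductible already satisfied, so member's share is 25% × $3,550 = $887.50. OOP would hit $3,766 > $3,450, so the cap limits the member to $3,450 − $2,878.50 = $571.50. Plan pays $3,550 − $571.50 = $2,978.50.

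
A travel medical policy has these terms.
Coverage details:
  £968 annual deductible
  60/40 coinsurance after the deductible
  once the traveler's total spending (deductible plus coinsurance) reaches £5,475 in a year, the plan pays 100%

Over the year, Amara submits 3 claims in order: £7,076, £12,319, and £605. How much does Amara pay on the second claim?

Claim 1 (£7,076): £968 finishes the deductible; £6,108 goes to coinsurance; coinsurance £6,108 × 40% = £2,443.20. Traveler owes £3,411.20 (running OOP £3,411.20).
Claim 2 (£12,319): deductible met; 40% of £12,319 = £4,927.60. That would push OOP to £8,338.80, over the £5,475 cap, so traveler pays £5,475 − £3,411.20 = £2,063.80.

£2,063.80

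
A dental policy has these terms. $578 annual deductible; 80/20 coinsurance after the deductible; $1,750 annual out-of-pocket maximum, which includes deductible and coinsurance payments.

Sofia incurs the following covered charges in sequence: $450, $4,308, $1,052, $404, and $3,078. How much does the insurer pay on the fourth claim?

Claim 1 — $450: entire amount goes to the deductible. Patient owes $450 (running OOP $450). Insurer: $450 − $450 = $0.
Claim 2 — $4,308: $128 finishes the deductible; $4,180 goes to coinsurance; coinsurance $4,180 × 20% = $836. Cost to patient: $964. OOP to date $1,414. Plan pays $4,308 − $964 = $3,344.
Claim 3 — $1,052: 20% coinsurance on $1,052 = $210.40. Patient owes $210.40 (running OOP $1,624.40). Plan pays $1,052 − $210.40 = $841.60.
Claim 4 — $404: deductible met; 20% of $404 = $80.80. Patient owes $80.80 (running OOP $1,705.20). Plan pays $404 − $80.80 = $323.20.

$323.20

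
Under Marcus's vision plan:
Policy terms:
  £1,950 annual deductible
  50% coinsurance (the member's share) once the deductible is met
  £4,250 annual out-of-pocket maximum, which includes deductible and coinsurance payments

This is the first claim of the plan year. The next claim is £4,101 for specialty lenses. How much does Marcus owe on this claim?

£3,025.50

Nothing has been paid toward the £1,950 deductible, so the first £1,950 of this charge is applied there.
After the £1,950 deductible portion, £4,101 − £1,950 = £2,151 is subject to coinsurance.
50% of £2,151 = £1,075.50 falls to the member.
Member responsibility before any cap: £1,950 + £1,075.50 = £3,025.50.
Cumulative spending £0 + £3,025.50 = £3,025.50 stays under the £4,250 maximum.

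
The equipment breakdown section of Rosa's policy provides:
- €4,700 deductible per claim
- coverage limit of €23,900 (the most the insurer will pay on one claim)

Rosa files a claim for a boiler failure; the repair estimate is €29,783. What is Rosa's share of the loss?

After the deductible, €29,783 − €4,700 = €25,083 remains.
Since €25,083 > €23,900, the payout is capped at €23,900.
Out of pocket: €29,783 − €23,900 = €5,883.

€5,883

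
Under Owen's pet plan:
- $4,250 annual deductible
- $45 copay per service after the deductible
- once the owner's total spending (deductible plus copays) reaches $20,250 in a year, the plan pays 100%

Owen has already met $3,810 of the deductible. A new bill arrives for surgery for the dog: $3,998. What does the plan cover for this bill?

$3,513

Deductible still to meet: $4,250 − $3,810 = $440.
After the $440 deductible portion, $3,998 − $440 = $3,558 is subject to the copay.
Copay on this service: $45.
So the owner owes $440 + $45 = $485 before any cap.
Cumulative spending $3,810 + $485 = $4,295 stays under the $20,250 maximum.
Insurer pays the balance: $3,998 − $485 = $3,513.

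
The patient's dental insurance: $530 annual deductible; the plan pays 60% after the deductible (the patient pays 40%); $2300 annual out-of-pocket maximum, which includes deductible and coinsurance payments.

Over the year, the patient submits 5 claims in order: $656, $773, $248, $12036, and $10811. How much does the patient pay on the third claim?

Claim 1 ($656): deductible takes $530, $126 remains; coinsurance $126 × 40% = $50.40. Cost to patient: $580.40. OOP to date $580.40.
Claim 2 ($773): deductible met; 40% of $773 = $309.20. Patient pays $309.20; OOP now $889.60.
Claim 3 ($248): 40% coinsurance on $248 = $99.20. Patient owes $99.20 (running OOP $988.80).

$99.20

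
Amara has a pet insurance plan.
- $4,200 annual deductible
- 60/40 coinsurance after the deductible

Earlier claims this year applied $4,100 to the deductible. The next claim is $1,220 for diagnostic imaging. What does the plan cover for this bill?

$672

Deductible still to meet: $4,200 − $4,100 = $100.
After the $100 deductible portion, $1,220 − $100 = $1,120 is subject to coinsurance.
Owner's 40% share of $1,120 is $448.
That puts the owner's cost at $100 + $448 = $548.
The insurer covers the remainder: $1,220 − $548 = $672.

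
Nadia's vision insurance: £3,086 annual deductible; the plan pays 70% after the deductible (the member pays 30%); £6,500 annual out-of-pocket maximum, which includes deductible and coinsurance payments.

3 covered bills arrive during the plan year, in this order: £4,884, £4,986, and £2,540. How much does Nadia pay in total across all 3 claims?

Bill 1, £4,884: £3,086 finishes the deductible; £1,798 goes to coinsurance; 30% of £1,798 = £539.40. Member owes £3,625.40 (running OOP £3,625.40).
Bill 2, £4,986: deductible already satisfied, so member's share is 30% × £4,986 = £1,495.80. Member owes £1,495.80 (running OOP £5,121.20).
Bill 3, £2,540: deductible already satisfied, so member's share is 30% × £2,540 = £762. Cost to member: £762. OOP to date £5,883.20.
Summing the member's payments: £3,625.40 + £1,495.80 + £762 = £5,883.20.

£5,883.20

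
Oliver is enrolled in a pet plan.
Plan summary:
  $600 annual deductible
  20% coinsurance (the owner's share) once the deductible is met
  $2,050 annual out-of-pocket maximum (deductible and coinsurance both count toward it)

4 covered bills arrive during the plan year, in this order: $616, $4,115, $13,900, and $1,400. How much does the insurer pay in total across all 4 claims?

Claim 1 — $616: $600 finishes the deductible; $16 goes to coinsurance; owner's 20% is $3.20. Cost to owner: $603.20. OOP to date $603.20. Insurer: $616 − $603.20 = $12.80.
Claim 2 — $4,115: deductible met; 20% of $4,115 = $823. Cost to owner: $823. OOP to date $1,426.20. Plan pays $4,115 − $823 = $3,292.
Claim 3 — $13,900: deductible already satisfied, so owner's share is 20% × $13,900 = $2,780. That would push OOP to $4,206.20, over the $2,050 cap, so owner pays $2,050 − $1,426.20 = $623.80. Insurer: $13,900 − $623.80 = $13,276.20.
Claim 4 — $1,400: 20% coinsurance on $1,400 = $280. That would push OOP to $2,330, over the $2,050 cap, so owner pays $2,050 − $2,050 = $0. Plan pays $1,400 − $0 = $1,400.
Insurer total = bills − owner's total = $20,031 − $2,050 = $17,981.

$17,981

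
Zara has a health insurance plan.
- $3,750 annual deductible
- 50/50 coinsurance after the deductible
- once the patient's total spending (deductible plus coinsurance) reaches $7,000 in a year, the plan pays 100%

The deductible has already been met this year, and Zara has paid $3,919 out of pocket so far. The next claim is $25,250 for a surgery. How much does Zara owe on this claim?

With the deductible met, the entire $25,250 is subject to coinsurance.
Coinsurance: $25,250 × 50% = $12,625.
That would bring total out-of-pocket to $16,544, past the $7,000 cap. The patient is capped at $7,000 − $3,919 = $3,081 on this claim.

$3,081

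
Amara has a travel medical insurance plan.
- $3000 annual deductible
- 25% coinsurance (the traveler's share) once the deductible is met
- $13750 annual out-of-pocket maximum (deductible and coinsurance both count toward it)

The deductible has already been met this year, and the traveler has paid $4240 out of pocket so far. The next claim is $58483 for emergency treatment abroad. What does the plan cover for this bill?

The deductible is already satisfied, so the full bill goes to coinsurance.
Coinsurance: $58483 × 25% = $14620.75.
That would bring total out-of-pocket to $18860.75, past the $13750 cap. The traveler is capped at $13750 − $4240 = $9510 on this claim.
The plan picks up $58483 − $9510 = $48973.

$48973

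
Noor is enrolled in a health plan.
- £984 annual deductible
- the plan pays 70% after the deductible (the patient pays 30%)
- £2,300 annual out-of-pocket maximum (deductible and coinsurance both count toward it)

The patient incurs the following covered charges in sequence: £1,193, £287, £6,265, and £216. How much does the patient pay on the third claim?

£1,167.20

#1 (£1,193): £984 finishes the deductible; £209 goes to coinsurance; patient's 30% is £62.70. Patient pays £1,046.70; OOP now £1,046.70.
#2 (£287): 30% coinsurance on £287 = £86.10. Cost to patient: £86.10. OOP to date £1,132.80.
#3 (£6,265): deductible met; 30% of £6,265 = £1,879.50. That would push OOP to £3,012.30, over the £2,300 cap, so patient pays £2,300 − £1,132.80 = £1,167.20.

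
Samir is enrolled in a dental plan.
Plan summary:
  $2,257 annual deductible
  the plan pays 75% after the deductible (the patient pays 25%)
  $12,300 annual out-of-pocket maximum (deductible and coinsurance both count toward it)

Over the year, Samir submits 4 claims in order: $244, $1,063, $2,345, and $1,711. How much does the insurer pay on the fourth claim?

#1 ($244): fully absorbed by the deductible. Cost to patient: $244. OOP to date $244. Insurer: $244 − $244 = $0.
#2 ($1,063): all of it applies to the deductible. Patient pays $1,063; OOP now $1,307. Plan pays $1,063 − $1,063 = $0.
#3 ($2,345): deductible takes $950, $1,395 remains; coinsurance $1,395 × 25% = $348.75. Patient owes $1,298.75 (running OOP $2,605.75). Insurer: $2,345 − $1,298.75 = $1,046.25.
#4 ($1,711): 25% coinsurance on $1,711 = $427.75. Cost to patient: $427.75. OOP to date $3,033.50. Plan pays $1,711 − $427.75 = $1,283.25.

$1,283.25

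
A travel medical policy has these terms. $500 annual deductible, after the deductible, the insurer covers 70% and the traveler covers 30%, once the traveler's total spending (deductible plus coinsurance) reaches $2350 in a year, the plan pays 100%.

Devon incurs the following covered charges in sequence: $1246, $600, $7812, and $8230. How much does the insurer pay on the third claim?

Claim 1 ($1246): $500 to deductible, leaving $746; traveler's 30% is $223.80. Traveler pays $723.80; OOP now $723.80. Plan pays $1246 − $723.80 = $522.20.
Claim 2 ($600): deductible already satisfied, so traveler's share is 30% × $600 = $180. Traveler owes $180 (running OOP $903.80). Plan pays $600 − $180 = $420.
Claim 3 ($7812): deductible met; 30% of $7812 = $2343.60. That would push OOP to $3247.40, over the $2350 cap, so traveler pays $2350 − $903.80 = $1446.20. Plan pays $7812 − $1446.20 = $6365.80.

$6365.80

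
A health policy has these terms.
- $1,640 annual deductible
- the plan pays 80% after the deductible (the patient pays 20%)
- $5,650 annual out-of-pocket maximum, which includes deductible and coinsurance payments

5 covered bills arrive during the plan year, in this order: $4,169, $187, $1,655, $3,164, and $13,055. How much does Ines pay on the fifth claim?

Claim 1 — $4,169: $1,640 to deductible, leaving $2,529; coinsurance $2,529 × 20% = $505.80. Patient owes $2,145.80 (running OOP $2,145.80).
Claim 2 — $187: deductible already satisfied, so patient's share is 20% × $187 = $37.40. Cost to patient: $37.40. OOP to date $2,183.20.
Claim 3 — $1,655: 20% coinsurance on $1,655 = $331. Cost to patient: $331. OOP to date $2,514.20.
Claim 4 — $3,164: 20% coinsurance on $3,164 = $632.80. Patient pays $632.80; OOP now $3,147.
Claim 5 — $13,055: 20% coinsurance on $13,055 = $2,611. OOP would hit $5,758 > $5,650, so the cap limits the patient to $5,650 − $3,147 = $2,503.

$2,503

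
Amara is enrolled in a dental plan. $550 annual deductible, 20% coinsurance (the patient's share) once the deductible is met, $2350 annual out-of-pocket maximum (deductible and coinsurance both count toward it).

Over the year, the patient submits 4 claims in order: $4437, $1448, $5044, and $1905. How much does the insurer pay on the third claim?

$4311

Claim 1 — $4437: $550 finishes the deductible; $3887 goes to coinsurance; coinsurance $3887 × 20% = $777.40. Patient pays $1327.40; OOP now $1327.40. Plan pays $4437 − $1327.40 = $3109.60.
Claim 2 — $1448: deductible met; 20% of $1448 = $289.60. Cost to patient: $289.60. OOP to date $1617. Insurer: $1448 − $289.60 = $1158.40.
Claim 3 — $5044: deductible met; 20% of $5044 = $1008.80. That would push OOP to $2625.80, over the $2350 cap, so patient pays $2350 − $1617 = $733. Insurer: $5044 − $733 = $4311.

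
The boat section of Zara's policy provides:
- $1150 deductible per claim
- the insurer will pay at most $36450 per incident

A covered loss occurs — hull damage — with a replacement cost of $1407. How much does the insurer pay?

$257

Subtract the deductible: $1407 − $1150 = $257.
$257 is within the $36450 limit, so the insurer pays $257.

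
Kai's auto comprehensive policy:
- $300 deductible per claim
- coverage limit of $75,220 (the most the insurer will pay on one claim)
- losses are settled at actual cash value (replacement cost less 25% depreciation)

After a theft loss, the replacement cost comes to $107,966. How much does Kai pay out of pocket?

At 25% depreciation, ACV = $107,966 − $26,991.50 = $80,974.50.
After the deductible, $80,974.50 − $300 = $80,674.50 remains.
The $75,220 per-incident cap binds; insurer pays $75,220.
Out of pocket: $107,966 − $75,220 = $32,746.

$32,746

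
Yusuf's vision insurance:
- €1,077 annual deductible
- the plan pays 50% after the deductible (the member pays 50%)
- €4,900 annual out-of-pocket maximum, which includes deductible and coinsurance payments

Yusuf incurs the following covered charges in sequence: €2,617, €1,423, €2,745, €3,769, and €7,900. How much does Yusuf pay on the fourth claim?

€969

Bill 1, €2,617: deductible takes €1,077, €1,540 remains; coinsurance €1,540 × 50% = €770. Member pays €1,847; OOP now €1,847.
Bill 2, €1,423: 50% coinsurance on €1,423 = €711.50. Cost to member: €711.50. OOP to date €2,558.50.
Bill 3, €2,745: 50% coinsurance on €2,745 = €1,372.50. Member owes €1,372.50 (running OOP €3,931).
Bill 4, €3,769: deductible met; 50% of €3,769 = €1,884.50. That would push OOP to €5,815.50, over the €4,900 cap, so member pays €4,900 − €3,931 = €969.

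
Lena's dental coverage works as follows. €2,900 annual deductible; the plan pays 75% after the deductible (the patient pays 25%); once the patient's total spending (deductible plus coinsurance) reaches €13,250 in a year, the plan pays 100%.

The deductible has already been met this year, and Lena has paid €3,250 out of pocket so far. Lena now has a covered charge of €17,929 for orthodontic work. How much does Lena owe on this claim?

€4,482.25

With the deductible met, the entire €17,929 is subject to coinsurance.
Coinsurance: €17,929 × 25% = €4,482.25.
Year-to-date out-of-pocket becomes €3,250 + €4,482.25 = €7,732.25, still under the €13,250 maximum, so no cap applies.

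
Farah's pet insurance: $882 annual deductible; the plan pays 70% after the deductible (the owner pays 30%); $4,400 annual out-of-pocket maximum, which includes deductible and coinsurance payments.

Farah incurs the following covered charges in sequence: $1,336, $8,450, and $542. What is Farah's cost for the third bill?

Claim 1 ($1,336): deductible takes $882, $454 remains; owner's 30% is $136.20. Cost to owner: $1,018.20. OOP to date $1,018.20.
Claim 2 ($8,450): deductible already satisfied, so owner's share is 30% × $8,450 = $2,535. Owner pays $2,535; OOP now $3,553.20.
Claim 3 ($542): 30% coinsurance on $542 = $162.60. Owner owes $162.60 (running OOP $3,715.80).

$162.60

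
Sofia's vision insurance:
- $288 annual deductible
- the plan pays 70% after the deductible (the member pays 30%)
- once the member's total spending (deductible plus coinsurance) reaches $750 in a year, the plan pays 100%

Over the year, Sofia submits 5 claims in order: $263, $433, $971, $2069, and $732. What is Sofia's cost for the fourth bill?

$48.30

Claim 1 — $263: all of it applies to the deductible. Member owes $263 (running OOP $263).
Claim 2 — $433: deductible takes $25, $408 remains; member's 30% is $122.40. Member owes $147.40 (running OOP $410.40).
Claim 3 — $971: deductible already satisfied, so member's share is 30% × $971 = $291.30. Member owes $291.30 (running OOP $701.70).
Claim 4 — $2069: deductible met; 30% of $2069 = $620.70. Adding that to $701.70 gives $1322.40, past the $750 cap; member pays only $750 − $701.70 = $48.30.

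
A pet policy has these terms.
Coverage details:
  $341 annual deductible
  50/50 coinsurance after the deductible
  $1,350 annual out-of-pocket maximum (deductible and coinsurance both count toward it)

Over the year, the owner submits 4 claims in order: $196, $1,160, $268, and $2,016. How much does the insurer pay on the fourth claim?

Bill 1, $196: all of it applies to the deductible. Owner owes $196 (running OOP $196). Insurer: $196 − $196 = $0.
Bill 2, $1,160: $145 finishes the deductible; $1,015 goes to coinsurance; 50% of $1,015 = $507.50. Owner owes $652.50 (running OOP $848.50). Insurer: $1,160 − $652.50 = $507.50.
Bill 3, $268: 50% coinsurance on $268 = $134. Owner pays $134; OOP now $982.50. Insurer: $268 − $134 = $134.
Bill 4, $2,016: deductible already satisfied, so owner's share is 50% × $2,016 = $1,008. That would push OOP to $1,990.50, over the $1,350 cap, so owner pays $1,350 − $982.50 = $367.50. Insurer: $2,016 − $367.50 = $1,648.50.

$1,648.50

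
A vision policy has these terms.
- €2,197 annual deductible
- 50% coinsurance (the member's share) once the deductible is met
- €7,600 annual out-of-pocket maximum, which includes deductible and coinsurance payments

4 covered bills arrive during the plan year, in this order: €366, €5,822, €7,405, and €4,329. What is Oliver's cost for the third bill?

€3,407.50

Claim 1 (€366): fully absorbed by the deductible. Member pays €366; OOP now €366.
Claim 2 (€5,822): €1,831 to deductible, leaving €3,991; coinsurance €3,991 × 50% = €1,995.50. Cost to member: €3,826.50. OOP to date €4,192.50.
Claim 3 (€7,405): deductible already satisfied, so member's share is 50% × €7,405 = €3,702.50. OOP would hit €7,895 > €7,600, so the cap limits the member to €7,600 − €4,192.50 = €3,407.50.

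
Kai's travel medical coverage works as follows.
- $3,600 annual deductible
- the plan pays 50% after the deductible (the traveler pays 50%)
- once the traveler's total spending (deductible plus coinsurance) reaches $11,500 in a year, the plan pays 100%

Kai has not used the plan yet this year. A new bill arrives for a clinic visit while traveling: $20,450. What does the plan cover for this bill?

Deductible not yet touched, so the first $3,600 of the bill goes to the deductible.
That leaves $20,450 − $3,600 = $16,850 for coinsurance.
Coinsurance: $16,850 × 50% = $8,425.
Traveler responsibility before any cap: $3,600 + $8,425 = $12,025.
That would bring total out-of-pocket to $12,025, past the $11,500 cap. The traveler is capped at $11,500 − $0 = $11,500 on this claim.
The insurer covers the remainder: $20,450 − $11,500 = $8,950.

$8,950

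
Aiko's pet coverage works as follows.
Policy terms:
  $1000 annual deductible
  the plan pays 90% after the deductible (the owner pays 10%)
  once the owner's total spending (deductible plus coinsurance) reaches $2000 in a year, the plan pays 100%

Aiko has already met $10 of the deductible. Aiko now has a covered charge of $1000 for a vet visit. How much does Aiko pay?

Remaining deductible: $1000 − $10 = $990.
The remaining $10 (= $1000 − $990) moves to coinsurance.
Owner's 10% share of $10 is $1.
Owner responsibility before any cap: $990 + $1 = $991.
Year-to-date out-of-pocket becomes $10 + $991 = $1001, still under the $2000 maximum, so no cap applies.

$991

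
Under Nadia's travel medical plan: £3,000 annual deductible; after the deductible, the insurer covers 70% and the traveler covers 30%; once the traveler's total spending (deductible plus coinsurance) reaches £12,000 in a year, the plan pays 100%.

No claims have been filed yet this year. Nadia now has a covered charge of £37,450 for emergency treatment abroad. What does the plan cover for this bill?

£25,450

The full £3,000 deductible is still open; £3,000 of this bill applies to it.
That leaves £37,450 − £3,000 = £34,450 for coinsurance.
Coinsurance: £34,450 × 30% = £10,335.
So the traveler owes £3,000 + £10,335 = £13,335 before any cap.
That would bring total out-of-pocket to £13,335, past the £12,000 cap. The traveler is capped at £12,000 − £0 = £12,000 on this claim.
The insurer covers the remainder: £37,450 − £12,000 = £25,450.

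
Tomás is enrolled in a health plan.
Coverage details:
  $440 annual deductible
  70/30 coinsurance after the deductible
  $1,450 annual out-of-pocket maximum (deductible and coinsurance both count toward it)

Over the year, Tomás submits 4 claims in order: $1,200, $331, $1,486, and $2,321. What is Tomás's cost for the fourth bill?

Claim 1 — $1,200: $440 to deductible, leaving $760; patient's 30% is $228. Patient owes $668 (running OOP $668).
Claim 2 — $331: deductible met; 30% of $331 = $99.30. Patient owes $99.30 (running OOP $767.30).
Claim 3 — $1,486: deductible already satisfied, so patient's share is 30% × $1,486 = $445.80. Patient owes $445.80 (running OOP $1,213.10).
Claim 4 — $2,321: 30% coinsurance on $2,321 = $696.30. That would push OOP to $1,909.40, over the $1,450 cap, so patient pays $1,450 − $1,213.10 = $236.90.

$236.90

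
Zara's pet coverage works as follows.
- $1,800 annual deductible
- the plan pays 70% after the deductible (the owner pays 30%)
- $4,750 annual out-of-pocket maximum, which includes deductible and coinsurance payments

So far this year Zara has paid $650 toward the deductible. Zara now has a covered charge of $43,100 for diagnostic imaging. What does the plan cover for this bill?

Remaining deductible: $1,800 − $650 = $1,150.
That leaves $43,100 − $1,150 = $41,950 for coinsurance.
30% of $41,950 = $12,585 falls to the owner.
That puts the owner's cost at $1,150 + $12,585 = $13,735 before any cap.
Year-to-date out-of-pocket would reach $650 + $13,735 = $14,385, above the $4,750 maximum, so the owner pays only $4,750 − $650 = $4,100.
The insurer covers the remainder: $43,100 − $4,100 = $39,000.

$39,000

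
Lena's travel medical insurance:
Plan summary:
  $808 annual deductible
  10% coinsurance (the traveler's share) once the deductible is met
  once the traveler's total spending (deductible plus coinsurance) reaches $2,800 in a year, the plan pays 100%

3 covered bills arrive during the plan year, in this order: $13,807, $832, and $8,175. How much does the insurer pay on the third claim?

#1 ($13,807): deductible takes $808, $12,999 remains; coinsurance $12,999 × 10% = $1,299.90. Traveler pays $2,107.90; OOP now $2,107.90. Insurer: $13,807 − $2,107.90 = $11,699.10.
#2 ($832): deductible met; 10% of $832 = $83.20. Cost to traveler: $83.20. OOP to date $2,191.10. Insurer: $832 − $83.20 = $748.80.
#3 ($8,175): deductible met; 10% of $8,175 = $817.50. That would push OOP to $3,008.60, over the $2,800 cap, so traveler pays $2,800 − $2,191.10 = $608.90. Insurer: $8,175 − $608.90 = $7,566.10.

$7,566.10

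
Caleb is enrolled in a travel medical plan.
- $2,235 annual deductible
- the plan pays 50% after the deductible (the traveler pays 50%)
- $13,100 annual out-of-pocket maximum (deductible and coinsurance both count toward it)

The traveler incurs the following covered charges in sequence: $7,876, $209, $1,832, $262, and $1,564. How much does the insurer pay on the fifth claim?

$782

#1 ($7,876): deductible takes $2,235, $5,641 remains; coinsurance $5,641 × 50% = $2,820.50. Cost to traveler: $5,055.50. OOP to date $5,055.50. Insurer: $7,876 − $5,055.50 = $2,820.50.
#2 ($209): deductible already satisfied, so traveler's share is 50% × $209 = $104.50. Cost to traveler: $104.50. OOP to date $5,160. Insurer: $209 − $104.50 = $104.50.
#3 ($1,832): deductible already satisfied, so traveler's share is 50% × $1,832 = $916. Traveler owes $916 (running OOP $6,076). Plan pays $1,832 − $916 = $916.
#4 ($262): deductible already satisfied, so traveler's share is 50% × $262 = $131. Cost to traveler: $131. OOP to date $6,207. Plan pays $262 − $131 = $131.
#5 ($1,564): deductible met; 50% of $1,564 = $782. Traveler pays $782; OOP now $6,989. Plan pays $1,564 − $782 = $782.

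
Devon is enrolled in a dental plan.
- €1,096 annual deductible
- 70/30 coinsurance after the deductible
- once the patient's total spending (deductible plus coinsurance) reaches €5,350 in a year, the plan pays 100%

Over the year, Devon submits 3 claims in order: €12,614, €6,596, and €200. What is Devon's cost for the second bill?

€798.60

Claim 1 — €12,614: €1,096 finishes the deductible; €11,518 goes to coinsurance; patient's 30% is €3,455.40. Patient owes €4,551.40 (running OOP €4,551.40).
Claim 2 — €6,596: 30% coinsurance on €6,596 = €1,978.80. That would push OOP to €6,530.20, over the €5,350 cap, so patient pays €5,350 − €4,551.40 = €798.60.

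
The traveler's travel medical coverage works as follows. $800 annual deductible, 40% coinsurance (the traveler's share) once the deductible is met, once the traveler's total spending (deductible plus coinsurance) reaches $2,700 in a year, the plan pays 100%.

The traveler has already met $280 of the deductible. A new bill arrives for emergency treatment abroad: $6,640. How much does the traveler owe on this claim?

$2,420

Remaining deductible: $800 − $280 = $520.
After the $520 deductible portion, $6,640 − $520 = $6,120 is subject to coinsurance.
40% of $6,120 = $2,448 falls to the traveler.
Traveler responsibility before any cap: $520 + $2,448 = $2,968.
That would bring total out-of-pocket to $3,248, past the $2,700 cap. The traveler is capped at $2,700 − $280 = $2,420 on this claim.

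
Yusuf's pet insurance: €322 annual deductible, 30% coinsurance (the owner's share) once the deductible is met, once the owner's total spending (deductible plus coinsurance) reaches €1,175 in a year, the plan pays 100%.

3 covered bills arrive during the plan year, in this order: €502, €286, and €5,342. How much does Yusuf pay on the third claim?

#1 (€502): €322 finishes the deductible; €180 goes to coinsurance; coinsurance €180 × 30% = €54. Owner pays €376; OOP now €376.
#2 (€286): deductible met; 30% of €286 = €85.80. Owner pays €85.80; OOP now €461.80.
#3 (€5,342): 30% coinsurance on €5,342 = €1,602.60. Adding that to €461.80 gives €2,064.40, past the €1,175 cap; owner pays only €1,175 − €461.80 = €713.20.

€713.20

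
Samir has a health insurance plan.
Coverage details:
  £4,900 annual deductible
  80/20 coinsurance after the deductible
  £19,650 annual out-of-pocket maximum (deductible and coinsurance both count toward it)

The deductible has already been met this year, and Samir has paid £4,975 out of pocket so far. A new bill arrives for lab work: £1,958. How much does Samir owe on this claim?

The deductible is already satisfied, so the full bill goes to coinsurance.
20% of £1,958 = £391.60 falls to the patient.
Year-to-date out-of-pocket becomes £4,975 + £391.60 = £5,366.60, still under the £19,650 maximum, so no cap applies.

£391.60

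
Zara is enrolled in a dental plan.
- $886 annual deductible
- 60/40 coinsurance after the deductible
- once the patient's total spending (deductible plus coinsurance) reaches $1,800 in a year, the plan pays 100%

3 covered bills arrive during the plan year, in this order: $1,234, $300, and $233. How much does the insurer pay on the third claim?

$139.80

#1 ($1,234): $886 finishes the deductible; $348 goes to coinsurance; 40% of $348 = $139.20. Patient pays $1,025.20; OOP now $1,025.20. Plan pays $1,234 − $1,025.20 = $208.80.
#2 ($300): 40% coinsurance on $300 = $120. Patient owes $120 (running OOP $1,145.20). Plan pays $300 − $120 = $180.
#3 ($233): deductible already satisfied, so patient's share is 40% × $233 = $93.20. Patient owes $93.20 (running OOP $1,238.40). Insurer: $233 − $93.20 = $139.80.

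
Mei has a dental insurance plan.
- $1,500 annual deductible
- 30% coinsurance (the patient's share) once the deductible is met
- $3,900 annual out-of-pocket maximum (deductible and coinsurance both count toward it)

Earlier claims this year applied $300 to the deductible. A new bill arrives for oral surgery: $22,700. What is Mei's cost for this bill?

Remaining deductible: $1,500 − $300 = $1,200.
After the $1,200 deductible portion, $22,700 − $1,200 = $21,500 is subject to coinsurance.
Patient's 30% share of $21,500 is $6,450.
That puts the patient's cost at $1,200 + $6,450 = $7,650 before any cap.
That would bring total out-of-pocket to $7,950, past the $3,900 cap. The patient is capped at $3,900 − $300 = $3,600 on this claim.

$3,600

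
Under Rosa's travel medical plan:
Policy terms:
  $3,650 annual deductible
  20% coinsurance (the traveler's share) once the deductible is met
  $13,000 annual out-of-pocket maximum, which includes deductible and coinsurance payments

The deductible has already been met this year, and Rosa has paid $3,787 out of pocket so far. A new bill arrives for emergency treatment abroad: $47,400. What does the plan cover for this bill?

$38,187

The deductible is already satisfied, so the full bill goes to coinsurance.
Coinsurance: $47,400 × 20% = $9,480.
Year-to-date out-of-pocket would reach $3,787 + $9,480 = $13,267, above the $13,000 maximum, so the traveler pays only $13,000 − $3,787 = $9,213.
Insurer pays the balance: $47,400 − $9,213 = $38,187.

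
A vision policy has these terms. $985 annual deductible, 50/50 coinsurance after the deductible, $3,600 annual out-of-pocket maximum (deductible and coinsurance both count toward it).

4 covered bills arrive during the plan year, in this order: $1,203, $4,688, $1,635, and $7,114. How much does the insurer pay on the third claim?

#1 ($1,203): $985 finishes the deductible; $218 goes to coinsurance; coinsurance $218 × 50% = $109. Cost to member: $1,094. OOP to date $1,094. Plan pays $1,203 − $1,094 = $109.
#2 ($4,688): 50% coinsurance on $4,688 = $2,344. Member pays $2,344; OOP now $3,438. Plan pays $4,688 − $2,344 = $2,344.
#3 ($1,635): deductible already satisfied, so member's share is 50% × $1,635 = $817.50. That would push OOP to $4,255.50, over the $3,600 cap, so member pays $3,600 − $3,438 = $162. Insurer: $1,635 − $162 = $1,473.

$1,473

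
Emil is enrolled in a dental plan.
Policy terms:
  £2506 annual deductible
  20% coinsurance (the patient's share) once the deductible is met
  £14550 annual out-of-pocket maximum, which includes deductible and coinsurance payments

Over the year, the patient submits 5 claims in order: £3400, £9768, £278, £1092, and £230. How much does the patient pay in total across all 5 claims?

#1 (£3400): £2506 to deductible, leaving £894; coinsurance £894 × 20% = £178.80. Cost to patient: £2684.80. OOP to date £2684.80.
#2 (£9768): deductible already satisfied, so patient's share is 20% × £9768 = £1953.60. Patient pays £1953.60; OOP now £4638.40.
#3 (£278): deductible already satisfied, so patient's share is 20% × £278 = £55.60. Cost to patient: £55.60. OOP to date £4694.
#4 (£1092): 20% coinsurance on £1092 = £218.40. Cost to patient: £218.40. OOP to date £4912.40.
#5 (£230): deductible met; 20% of £230 = £46. Cost to patient: £46. OOP to date £4958.40.
Summing the patient's payments: £2684.80 + £1953.60 + £55.60 + £218.40 + £46 = £4958.40.

£4958.40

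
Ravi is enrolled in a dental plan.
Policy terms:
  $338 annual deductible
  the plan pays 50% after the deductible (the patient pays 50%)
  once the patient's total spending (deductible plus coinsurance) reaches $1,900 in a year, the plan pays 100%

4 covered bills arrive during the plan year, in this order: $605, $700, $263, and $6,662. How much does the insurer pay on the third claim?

$131.50

Claim 1 — $605: $338 finishes the deductible; $267 goes to coinsurance; patient's 50% is $133.50. Cost to patient: $471.50. OOP to date $471.50. Plan pays $605 − $471.50 = $133.50.
Claim 2 — $700: deductible met; 50% of $700 = $350. Cost to patient: $350. OOP to date $821.50. Insurer: $700 − $350 = $350.
Claim 3 — $263: 50% coinsurance on $263 = $131.50. Cost to patient: $131.50. OOP to date $953. Plan pays $263 − $131.50 = $131.50.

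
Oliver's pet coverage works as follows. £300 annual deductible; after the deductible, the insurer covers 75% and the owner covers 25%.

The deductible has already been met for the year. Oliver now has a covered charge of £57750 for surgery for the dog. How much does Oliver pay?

£14437.50

The deductible is already satisfied, so the full bill goes to coinsurance.
Coinsurance: £57750 × 25% = £14437.50.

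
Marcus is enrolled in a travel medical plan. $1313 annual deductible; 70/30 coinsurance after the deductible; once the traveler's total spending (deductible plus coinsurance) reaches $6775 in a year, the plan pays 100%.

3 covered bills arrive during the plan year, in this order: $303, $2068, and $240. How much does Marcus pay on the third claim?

$72

Bill 1, $303: all of it applies to the deductible. Traveler owes $303 (running OOP $303).
Bill 2, $2068: deductible takes $1010, $1058 remains; coinsurance $1058 × 30% = $317.40. Traveler pays $1327.40; OOP now $1630.40.
Bill 3, $240: deductible met; 30% of $240 = $72. Traveler owes $72 (running OOP $1702.40).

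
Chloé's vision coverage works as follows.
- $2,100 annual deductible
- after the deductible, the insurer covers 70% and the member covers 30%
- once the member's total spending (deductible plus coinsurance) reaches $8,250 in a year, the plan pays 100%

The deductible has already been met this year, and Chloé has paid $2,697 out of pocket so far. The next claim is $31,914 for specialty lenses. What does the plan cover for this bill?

$26,361

The deductible is already satisfied, so the full bill goes to coinsurance.
Member's 30% share of $31,914 is $9,574.20.
Year-to-date out-of-pocket would reach $2,697 + $9,574.20 = $12,271.20, above the $8,250 maximum, so the member pays only $8,250 − $2,697 = $5,553.
Insurer pays the balance: $31,914 − $5,553 = $26,361.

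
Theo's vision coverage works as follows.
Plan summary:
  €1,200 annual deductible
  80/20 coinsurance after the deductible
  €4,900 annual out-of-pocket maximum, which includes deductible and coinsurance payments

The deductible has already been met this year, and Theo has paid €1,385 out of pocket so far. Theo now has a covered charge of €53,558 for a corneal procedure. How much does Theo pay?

The deductible is already satisfied, so the full bill goes to coinsurance.
20% of €53,558 = €10,711.60 falls to the member.
Year-to-date out-of-pocket would reach €1,385 + €10,711.60 = €12,096.60, above the €4,900 maximum, so the member pays only €4,900 − €1,385 = €3,515.

€3,515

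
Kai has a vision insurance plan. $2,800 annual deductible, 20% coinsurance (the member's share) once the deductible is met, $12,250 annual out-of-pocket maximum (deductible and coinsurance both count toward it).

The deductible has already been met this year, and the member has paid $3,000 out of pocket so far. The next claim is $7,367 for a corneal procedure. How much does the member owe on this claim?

With the deductible met, the entire $7,367 is subject to coinsurance.
20% of $7,367 = $1,473.40 falls to the member.
Total out-of-pocket so far would be $3,000 + $1,473.40 = $4,473.40, below the $12,250 cap — no reduction.

$1,473.40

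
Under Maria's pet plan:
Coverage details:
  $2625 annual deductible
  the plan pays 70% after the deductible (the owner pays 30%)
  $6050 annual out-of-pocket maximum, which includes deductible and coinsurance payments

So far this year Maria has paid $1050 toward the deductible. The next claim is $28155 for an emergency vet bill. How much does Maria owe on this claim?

$5000

Deductible still to meet: $2625 − $1050 = $1575.
The remaining $26580 (= $28155 − $1575) moves to coinsurance.
Coinsurance: $26580 × 30% = $7974.
Owner responsibility before any cap: $1575 + $7974 = $9549.
That would bring total out-of-pocket to $10599, past the $6050 cap. The owner is capped at $6050 − $1050 = $5000 on this claim.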